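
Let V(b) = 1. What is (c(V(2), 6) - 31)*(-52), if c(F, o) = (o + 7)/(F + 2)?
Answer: 4160/3 ≈ 1386.7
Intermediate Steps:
c(F, o) = (7 + o)/(2 + F)
(c(V(2), 6) - 31)*(-52) = ((7 + 6)/(2 + 1) - 31)*(-52) = (13/3 - 31)*(-52) = -80/3*(-52) = 4160/3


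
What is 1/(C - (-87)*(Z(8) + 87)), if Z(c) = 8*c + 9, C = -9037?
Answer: 1/4883 ≈ 0.00020479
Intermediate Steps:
Z(c) = 9 + 8*c
1/(C - (-87)*(Z(8) + 87)) = 1/(-9037 - (-87)*((9 + 8*8) + 87)) = 1/(-9037 - (-87)*((9 + 64) + 87)) = 1/(-9037 - (-87)*(73 + 87)) = 1/(-9037 - (-87)*160) = 1/(-9037 - 1*(-13920)) = 1/(-9037 + 13920) = 1/4883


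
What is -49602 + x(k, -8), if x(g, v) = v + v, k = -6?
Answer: -49618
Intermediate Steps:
x(g, v) = 2*v
-49602 + x(k, -8) = -49602 + 2*(-8) = -49602 - 16 = -49618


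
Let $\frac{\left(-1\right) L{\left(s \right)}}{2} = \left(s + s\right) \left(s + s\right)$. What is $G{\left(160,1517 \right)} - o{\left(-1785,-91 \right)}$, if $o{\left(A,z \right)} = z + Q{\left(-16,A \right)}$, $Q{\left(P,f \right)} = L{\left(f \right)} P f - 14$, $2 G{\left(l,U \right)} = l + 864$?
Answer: $727988688617$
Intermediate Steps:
$G{\left(l,U \right)} = 432 + \frac{l}{2}$ ($G{\left(l,U \right)} = \frac{l + 864}{2} = \frac{864 + l}{2} = 432 + \frac{l}{2}$)
$L{\left(s \right)} = - 8 s^{2}$ ($L{\left(s \right)} = - 2 \left(s + s\right) \left(s + s\right) = - 2 \cdot 2 s 2 s = - 2 \cdot 4 s^{2} = - 8 s^{2}$)
$Q{\left(P,f \right)} = -14 - 8 P f^{3}$ ($Q{\left(P,f \right)} = - 8 f^{2} P f - 14 = - 8 P f^{2} f - 14 = - 8 P f^{3} - 14 = -14 - 8 P f^{3}$)
$o{\left(A,z \right)} = -14 + z + 128 A^{3}$ ($o{\left(A,z \right)} = z - \left(14 - 128 A^{3}\right) = z + \left(-14 + 128 A^{3}\right) = -14 + z + 128 A^{3}$)
$G{\left(160,1517 \right)} - o{\left(-1785,-91 \right)} = \left(432 + \frac{1}{2} \cdot 160\right) - \left(-14 - 91 + 128 \left(-1785\right)^{3}\right) = \left(432 + 80\right) - \left(-14 - 91 + 128 \left(-5687411625\right)\right) = 512 - \left(-14 - 91 - 727988688000\right) = 512 - -727988688105 = 512 + 727988688105 = 727988688617$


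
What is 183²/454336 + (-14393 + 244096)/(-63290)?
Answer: -51121411699/14377462720 ≈ -3.5557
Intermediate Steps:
183²/454336 + (-14393 + 244096)/(-63290) = 33489*(1/454336) + 229703*(-1/63290) = 33489/454336 - 229703/63290 = -51121411699/14377462720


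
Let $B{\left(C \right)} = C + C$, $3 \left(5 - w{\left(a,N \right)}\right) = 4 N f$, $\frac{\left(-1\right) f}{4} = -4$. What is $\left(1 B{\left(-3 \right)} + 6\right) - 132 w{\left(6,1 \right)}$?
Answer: $2156$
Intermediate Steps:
$f = 16$ ($f = \left(-4\right) \left(-4\right) = 16$)
$w{\left(a,N \right)} = 5 - \frac{64 N}{3}$ ($w{\left(a,N \right)} = 5 - \frac{4 N 16}{3} = 5 - \frac{64 N}{3}$)
$B{\left(C \right)} = 2 C$
$\left(1 B{\left(-3 \right)} + 6\right) - 132 w{\left(6,1 \right)} = \left(1 \cdot 2 \left(-3\right) + 6\right) - 132 \left(5 - \frac{64}{3}\right) = \left(1 \left(-6\right) + 6\right) - 132 \left(5 - \frac{64}{3}\right) = \left(-6 + 6\right) - -2156 = 0 + 2156 = 2156$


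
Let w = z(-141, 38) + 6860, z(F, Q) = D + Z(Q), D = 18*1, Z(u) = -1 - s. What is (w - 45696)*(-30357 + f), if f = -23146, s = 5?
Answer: 2077200472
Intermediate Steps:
Z(u) = -6 (Z(u) = -1 - 1*5 = -1 - 5 = -6)
D = 18
z(F, Q) = 12 (z(F, Q) = 18 - 6 = 12)
w = 6872 (w = 12 + 6860 = 6872)
(w - 45696)*(-30357 + f) = (6872 - 45696)*(-30357 - 23146) = -38824*(-53503) = 2077200472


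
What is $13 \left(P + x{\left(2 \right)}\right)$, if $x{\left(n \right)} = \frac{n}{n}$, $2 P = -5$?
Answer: $- \frac{39}{2} \approx -19.5$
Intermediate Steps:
$P = - \frac{5}{2}$ ($P = \frac{1}{2} \left(-5\right) = - \frac{5}{2} \approx -2.5$)
$x{\left(n \right)} = 1$
$13 \left(P + x{\left(2 \right)}\right) = 13 \left(- \frac{5}{2} + 1\right) = 13 \left(- \frac{3}{2}\right) = - \frac{39}{2}$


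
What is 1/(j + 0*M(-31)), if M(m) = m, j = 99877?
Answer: 1/99877 ≈ 1.0012e-5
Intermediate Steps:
1/(j + 0*M(-31)) = 1/(99877 + 0*(-31)) = 1/(99877 + 0) = 1/99877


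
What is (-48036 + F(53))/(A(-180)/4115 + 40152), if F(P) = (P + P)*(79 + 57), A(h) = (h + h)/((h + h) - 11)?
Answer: -2566323865/3064932672 ≈ -0.83732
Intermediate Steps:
A(h) = 2*h/(-11 + 2*h) (A(h) = (2*h)/(2*h - 11) = (2*h)/(-11 + 2*h) = 2*h/(-11 + 2*h))
F(P) = 272*P (F(P) = (2*P)*136 = 272*P)
(-48036 + F(53))/(A(-180)/4115 + 40152) = (-48036 + 272*53)/((2*(-180)/(-11 + 2*(-180)))/4115 + 40152) = (-48036 + 14416)/((2*(-180)/(-11 - 360))*(1/4115) + 40152) = -33620/((2*(-180)/(-371))*(1/4115) + 40152) = -33620/((2*(-180)*(-1/371))*(1/4115) + 40152) = -33620/((360/371)*(1/4115) + 40152) = -33620/(72/305333 + 40152) = -33620/12259730688/305333 = -33620*305333/12259730688 = -2566323865/3064932672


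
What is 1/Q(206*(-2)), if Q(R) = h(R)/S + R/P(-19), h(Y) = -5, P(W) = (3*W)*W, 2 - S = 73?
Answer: -76893/23837 ≈ -3.2258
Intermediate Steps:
S = -71 (S = 2 - 1*73 = 2 - 73 = -71)
P(W) = 3*W**2
Q(R) = 5/71 + R/1083 (Q(R) = -5/(-71) + R/((3*(-19)**2)) = -5*(-1/71) + R/((3*361)) = 5/71 + R/1083)
1/Q(206*(-2)) = 1/(5/71 + (206*(-2))/1083) = 1/(5/71 + (1/1083)*(-412)) = 1/(5/71 - 412/1083) = 1/(-23837/76893) = -76893/23837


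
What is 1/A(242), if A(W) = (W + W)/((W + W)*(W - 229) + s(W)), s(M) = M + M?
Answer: 14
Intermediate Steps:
s(M) = 2*M
A(W) = 2*W/(2*W + 2*W*(-229 + W)) (A(W) = (W + W)/((W + W)*(W - 229) + 2*W) = (2*W)/((2*W)*(-229 + W) + 2*W) = (2*W)/(2*W*(-229 + W) + 2*W) = (2*W)/(2*W + 2*W*(-229 + W)) = 2*W/(2*W + 2*W*(-229 + W)))
1/A(242) = 1/(1/(-228 + 242)) = 1/(1/14) = 14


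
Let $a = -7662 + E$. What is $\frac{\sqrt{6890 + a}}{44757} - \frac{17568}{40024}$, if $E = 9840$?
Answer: $- \frac{2196}{5003} + \frac{2 \sqrt{2267}}{44757} \approx -0.43681$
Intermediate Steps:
$a = 2178$ ($a = -7662 + 9840 = 2178$)
$\frac{\sqrt{6890 + a}}{44757} - \frac{17568}{40024} = \frac{\sqrt{6890 + 2178}}{44757} - \frac{17568}{40024} = \sqrt{9068} \cdot \frac{1}{44757} - \frac{2196}{5003} = 2 \sqrt{2267} \cdot \frac{1}{44757} - \frac{2196}{5003} = \frac{2 \sqrt{2267}}{44757} - \frac{2196}{5003} = - \frac{2196}{5003} + \frac{2 \sqrt{2267}}{44757}$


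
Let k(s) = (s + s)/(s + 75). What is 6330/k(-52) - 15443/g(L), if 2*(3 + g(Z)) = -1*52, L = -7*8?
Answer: -1308019/1508 ≈ -867.39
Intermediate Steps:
L = -56
g(Z) = -29 (g(Z) = -3 + (-1*52)/2 = -3 + (½)*(-52) = -3 - 26 = -29)
k(s) = 2*s/(75 + s) (k(s) = (2*s)/(75 + s) = 2*s/(75 + s))
6330/k(-52) - 15443/g(L) = 6330/((2*(-52)/(75 - 52))) - 15443/(-29) = 6330/((2*(-52)/23)) - 15443*(-1/29) = 6330/((2*(-52)*(1/23))) + 15443/29 = 6330/(-104/23) + 15443/29 = 6330*(-23/104) + 15443/29 = -72795/52 + 15443/29 = -1308019/1508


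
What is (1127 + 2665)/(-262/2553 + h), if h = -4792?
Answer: -4840488/6117119 ≈ -0.79130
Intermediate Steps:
(1127 + 2665)/(-262/2553 + h) = (1127 + 2665)/(-262/2553 - 4792) = 3792/(-262*1/2553 - 4792) = 3792/(-262/2553 - 4792) = 3792/(-12234238/2553) = 3792*(-2553/12234238) = -4840488/6117119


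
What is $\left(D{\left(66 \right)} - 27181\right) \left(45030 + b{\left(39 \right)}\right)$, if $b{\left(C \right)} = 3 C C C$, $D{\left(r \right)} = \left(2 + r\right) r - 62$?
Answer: $-5074069185$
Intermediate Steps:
$D{\left(r \right)} = -62 + r \left(2 + r\right)$ ($D{\left(r \right)} = r \left(2 + r\right) - 62 = -62 + r \left(2 + r\right)$)
$b{\left(C \right)} = 3 C^{3}$ ($b{\left(C \right)} = 3 C^{2} C = 3 C^{3}$)
$\left(D{\left(66 \right)} - 27181\right) \left(45030 + b{\left(39 \right)}\right) = \left(\left(-62 + 66^{2} + 2 \cdot 66\right) - 27181\right) \left(45030 + 3 \cdot 39^{3}\right) = \left(\left(-62 + 4356 + 132\right) - 27181\right) \left(45030 + 3 \cdot 59319\right) = \left(4426 - 27181\right) \left(45030 + 177957\right) = \left(-22755\right) 222987 = -5074069185$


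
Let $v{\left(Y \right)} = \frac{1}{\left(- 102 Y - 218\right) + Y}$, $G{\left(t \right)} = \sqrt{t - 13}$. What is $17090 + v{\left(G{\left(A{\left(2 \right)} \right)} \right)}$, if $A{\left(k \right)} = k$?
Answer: $\frac{2729870932}{159735} + \frac{101 i \sqrt{11}}{159735} \approx 17090.0 + 0.0020971 i$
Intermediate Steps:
$G{\left(t \right)} = \sqrt{-13 + t}$
$v{\left(Y \right)} = \frac{1}{-218 - 101 Y}$ ($v{\left(Y \right)} = \frac{1}{\left(-218 - 102 Y\right) + Y} = \frac{1}{-218 - 101 Y}$)
$17090 + v{\left(G{\left(A{\left(2 \right)} \right)} \right)} = 17090 - \frac{1}{218 + 101 \sqrt{-13 + 2}} = 17090 - \frac{1}{218 + 101 \sqrt{-11}} = 17090 - \frac{1}{218 + 101 i \sqrt{11}}$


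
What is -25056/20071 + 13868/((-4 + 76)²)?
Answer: 37113581/26012016 ≈ 1.4268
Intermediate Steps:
-25056/20071 + 13868/((-4 + 76)²) = -25056*1/20071 + 13868/(72²) = -25056/20071 + 13868/5184 = -25056/20071 + 13868*(1/5184) = -25056/20071 + 3467/1296 = 37113581/26012016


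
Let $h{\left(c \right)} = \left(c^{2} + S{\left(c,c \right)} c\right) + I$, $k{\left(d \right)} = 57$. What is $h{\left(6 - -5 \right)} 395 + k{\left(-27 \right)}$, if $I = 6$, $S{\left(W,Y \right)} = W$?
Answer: $98017$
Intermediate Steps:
$h{\left(c \right)} = 6 + 2 c^{2}$ ($h{\left(c \right)} = \left(c^{2} + c c\right) + 6 = \left(c^{2} + c^{2}\right) + 6 = 2 c^{2} + 6 = 6 + 2 c^{2}$)
$h{\left(6 - -5 \right)} 395 + k{\left(-27 \right)} = \left(6 + 2 \left(6 - -5\right)^{2}\right) 395 + 57 = \left(6 + 2 \left(6 + 5\right)^{2}\right) 395 + 57 = \left(6 + 2 \cdot 11^{2}\right) 395 + 57 = \left(6 + 2 \cdot 121\right) 395 + 57 = \left(6 + 242\right) 395 + 57 = 248 \cdot 395 + 57 = 97960 + 57 = 98017$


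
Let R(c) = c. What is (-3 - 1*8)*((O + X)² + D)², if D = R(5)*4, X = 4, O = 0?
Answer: -14256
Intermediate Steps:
D = 20 (D = 5*4 = 20)
(-3 - 1*8)*((O + X)² + D)² = (-3 - 1*8)*((0 + 4)² + 20)² = (-3 - 8)*(4² + 20)² = -11*(16 + 20)² = -11*36² = -11*1296 = -14256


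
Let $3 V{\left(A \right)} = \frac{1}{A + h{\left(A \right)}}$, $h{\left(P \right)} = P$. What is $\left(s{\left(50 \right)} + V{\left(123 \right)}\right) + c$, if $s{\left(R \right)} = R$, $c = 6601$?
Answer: $\frac{4908439}{738} \approx 6651.0$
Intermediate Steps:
$V{\left(A \right)} = \frac{1}{6 A}$ ($V{\left(A \right)} = \frac{1}{3 \left(A + A\right)} = \frac{1}{3 \cdot 2 A} = \frac{\frac{1}{2} \frac{1}{A}}{3} = \frac{1}{6 A}$)
$\left(s{\left(50 \right)} + V{\left(123 \right)}\right) + c = \left(50 + \frac{1}{6 \cdot 123}\right) + 6601 = \left(50 + \frac{1}{6} \cdot \frac{1}{123}\right) + 6601 = \left(50 + \frac{1}{738}\right) + 6601 = \frac{36901}{738} + 6601 = \frac{4908439}{738}$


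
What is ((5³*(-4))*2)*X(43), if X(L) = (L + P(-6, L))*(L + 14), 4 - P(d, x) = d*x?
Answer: -17385000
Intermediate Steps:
P(d, x) = 4 - d*x
X(L) = (4 + 7*L)*(14 + L) (X(L) = (L + (4 - 1*(-6)*L))*(L + 14) = (L + (4 + 6*L))*(14 + L) = (4 + 7*L)*(14 + L))
((5³*(-4))*2)*X(43) = ((5³*(-4))*2)*(56 + 7*43² + 102*43) = ((125*(-4))*2)*(56 + 7*1849 + 4386) = (-500*2)*(56 + 12943 + 4386) = -1000*17385 = -17385000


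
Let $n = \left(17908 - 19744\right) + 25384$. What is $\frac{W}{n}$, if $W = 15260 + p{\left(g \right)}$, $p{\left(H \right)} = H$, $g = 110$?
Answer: $\frac{265}{406} \approx 0.65271$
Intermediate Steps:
$W = 15370$ ($W = 15260 + 110 = 15370$)
$n = 23548$ ($n = -1836 + 25384 = 23548$)
$\frac{W}{n} = \frac{15370}{23548} = 15370 \cdot \frac{1}{23548} = \frac{265}{406}$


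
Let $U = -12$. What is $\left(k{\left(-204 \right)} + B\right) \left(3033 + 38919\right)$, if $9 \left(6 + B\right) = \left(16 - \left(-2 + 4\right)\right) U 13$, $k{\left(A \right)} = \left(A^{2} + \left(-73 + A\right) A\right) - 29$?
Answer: $4104849376$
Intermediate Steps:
$k{\left(A \right)} = -29 + A^{2} + A \left(-73 + A\right)$ ($k{\left(A \right)} = \left(A^{2} + A \left(-73 + A\right)\right) - 29 = -29 + A^{2} + A \left(-73 + A\right)$)
$B = - \frac{746}{3}$ ($B = -6 + \frac{\left(16 - \left(-2 + 4\right)\right) \left(-12\right) 13}{9} = -6 + \frac{\left(16 - 2\right) \left(-12\right) 13}{9} = -6 + \frac{14 \left(-12\right) 13}{9} = -6 + \frac{\left(-168\right) 13}{9} = -6 + \frac{1}{9} \left(-2184\right) = -6 - \frac{728}{3} = - \frac{746}{3} \approx -248.67$)
$\left(k{\left(-204 \right)} + B\right) \left(3033 + 38919\right) = \left(\left(-29 - -14892 + 2 \left(-204\right)^{2}\right) - \frac{746}{3}\right) \left(3033 + 38919\right) = \left(\left(-29 + 14892 + 2 \cdot 41616\right) - \frac{746}{3}\right) 41952 = \left(\left(-29 + 14892 + 83232\right) - \frac{746}{3}\right) 41952 = \left(98095 - \frac{746}{3}\right) 41952 = \frac{293539}{3} \cdot 41952 = 4104849376$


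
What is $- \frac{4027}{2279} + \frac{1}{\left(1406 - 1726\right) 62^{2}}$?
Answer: $- \frac{4953534439}{2803352320} \approx -1.767$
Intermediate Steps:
$- \frac{4027}{2279} + \frac{1}{\left(1406 - 1726\right) 62^{2}} = \left(-4027\right) \frac{1}{2279} + \frac{1}{\left(-320\right) 3844} = - \frac{4027}{2279} - \frac{1}{1230080} = - \frac{4953534439}{2803352320}$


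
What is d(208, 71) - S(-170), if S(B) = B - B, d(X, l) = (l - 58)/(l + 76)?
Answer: 13/147 ≈ 0.088435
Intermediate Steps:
d(X, l) = (-58 + l)/(76 + l)
S(B) = 0
d(208, 71) - S(-170) = (-58 + 71)/(76 + 71) - 1*0 = 13/147 + 0 = 13/147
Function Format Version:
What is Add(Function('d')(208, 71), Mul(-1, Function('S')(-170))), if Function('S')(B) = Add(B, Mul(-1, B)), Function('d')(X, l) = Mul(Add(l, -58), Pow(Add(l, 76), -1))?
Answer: Rational(13, 147) ≈ 0.088435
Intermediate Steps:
Function('d')(X, l) = Mul(Pow(Add(76, l), -1), Add(-58, l)) (Function('d')(X, l) = Mul(Add(-58, l), Pow(Add(76, l), -1)) = Mul(Pow(Add(76, l), -1), Add(-58, l)))
Function('S')(B) = 0
Add(Function('d')(208, 71), Mul(-1, Function('S')(-170))) = Add(Mul(Pow(Add(76, 71), -1), Add(-58, 71)), Mul(-1, 0)) = Add(Mul(Pow(147, -1), 13), 0) = Add(Mul(Rational(1, 147), 13), 0) = Add(Rational(13, 147), 0) = Rational(13, 147)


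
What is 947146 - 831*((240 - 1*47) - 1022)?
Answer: 1636045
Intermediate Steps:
947146 - 831*((240 - 1*47) - 1022) = 947146 - 831*((240 - 47) - 1022) = 947146 - 831*(193 - 1022) = 947146 - 831*(-829) = 947146 + 688899 = 1636045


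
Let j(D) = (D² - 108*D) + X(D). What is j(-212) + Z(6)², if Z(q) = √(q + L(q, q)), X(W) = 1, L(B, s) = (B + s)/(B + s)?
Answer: 67848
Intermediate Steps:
L(B, s) = 1
Z(q) = √(1 + q) (Z(q) = √(q + 1) = √(1 + q))
j(D) = 1 + D² - 108*D (j(D) = (D² - 108*D) + 1 = 1 + D² - 108*D)
j(-212) + Z(6)² = (1 + (-212)² - 108*(-212)) + (√(1 + 6))² = (1 + 44944 + 22896) + (√7)² = 67841 + 7 = 67848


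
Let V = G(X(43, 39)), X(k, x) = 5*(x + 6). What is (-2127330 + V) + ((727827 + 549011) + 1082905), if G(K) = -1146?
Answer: 231267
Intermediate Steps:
X(k, x) = 30 + 5*x (X(k, x) = 5*(6 + x) = 30 + 5*x)
V = -1146
(-2127330 + V) + ((727827 + 549011) + 1082905) = (-2127330 - 1146) + ((727827 + 549011) + 1082905) = -2128476 + (1276838 + 1082905) = -2128476 + 2359743 = 231267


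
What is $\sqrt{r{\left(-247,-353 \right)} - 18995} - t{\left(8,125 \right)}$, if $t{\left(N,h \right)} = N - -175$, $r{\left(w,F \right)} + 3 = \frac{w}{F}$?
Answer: $-183 + \frac{i \sqrt{2367234591}}{353} \approx -183.0 + 137.83 i$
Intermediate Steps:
$r{\left(w,F \right)} = -3 + \frac{w}{F}$
$t{\left(N,h \right)} = 175 + N$ ($t{\left(N,h \right)} = N + 175 = 175 + N$)
$\sqrt{r{\left(-247,-353 \right)} - 18995} - t{\left(8,125 \right)} = \sqrt{\left(-3 - \frac{247}{-353}\right) - 18995} - \left(175 + 8\right) = \sqrt{\left(-3 - - \frac{247}{353}\right) - 18995} - 183 = \sqrt{\left(-3 + \frac{247}{353}\right) - 18995} - 183 = \sqrt{- \frac{812}{353} - 18995} - 183 = \sqrt{- \frac{6706047}{353}} - 183 = \frac{i \sqrt{2367234591}}{353} - 183 = -183 + \frac{i \sqrt{2367234591}}{353}$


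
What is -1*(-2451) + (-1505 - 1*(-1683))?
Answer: 2629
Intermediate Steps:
-1*(-2451) + (-1505 - 1*(-1683)) = 2451 + (-1505 + 1683) = 2451 + 178 = 2629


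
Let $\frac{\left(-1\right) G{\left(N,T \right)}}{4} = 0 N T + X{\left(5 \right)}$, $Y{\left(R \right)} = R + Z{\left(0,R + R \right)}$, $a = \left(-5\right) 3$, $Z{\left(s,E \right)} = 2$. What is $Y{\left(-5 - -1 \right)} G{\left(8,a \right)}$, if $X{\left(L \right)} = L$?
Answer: $40$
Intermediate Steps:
$a = -15$
$Y{\left(R \right)} = 2 + R$ ($Y{\left(R \right)} = R + 2 = 2 + R$)
$G{\left(N,T \right)} = -20$ ($G{\left(N,T \right)} = - 4 \left(0 N T + 5\right) = - 4 \left(0 T + 5\right) = - 4 \left(0 + 5\right) = \left(-4\right) 5 = -20$)
$Y{\left(-5 - -1 \right)} G{\left(8,a \right)} = \left(2 - 4\right) \left(-20\right) = \left(-2\right) \left(-20\right) = 40$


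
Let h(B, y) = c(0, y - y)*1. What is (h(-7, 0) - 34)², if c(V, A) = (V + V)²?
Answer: 1156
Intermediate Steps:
c(V, A) = 4*V² (c(V, A) = (2*V)² = 4*V²)
h(B, y) = 0 (h(B, y) = (4*0²)*1 = (4*0)*1 = 0*1 = 0)
(h(-7, 0) - 34)² = (0 - 34)² = (-34)² = 1156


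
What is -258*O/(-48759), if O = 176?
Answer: 15136/16253 ≈ 0.93127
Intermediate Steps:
-258*O/(-48759) = -258*176/(-48759) = -45408*(-1/48759) = 15136/16253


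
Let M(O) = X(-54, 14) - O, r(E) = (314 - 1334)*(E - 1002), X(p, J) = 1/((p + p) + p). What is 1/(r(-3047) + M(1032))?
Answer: 162/668889575 ≈ 2.4219e-7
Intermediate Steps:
X(p, J) = 1/(3*p) (X(p, J) = 1/(2*p + p) = 1/(3*p))
r(E) = 1022040 - 1020*E (r(E) = -1020*(-1002 + E) = 1022040 - 1020*E)
M(O) = -1/162 - O (M(O) = (⅓)/(-54) - O = (⅓)*(-1/54) - O = -1/162 - O)
1/(r(-3047) + M(1032)) = 1/((1022040 - 1020*(-3047)) + (-1/162 - 1*1032)) = 1/((1022040 + 3107940) + (-1/162 - 1032)) = 1/(4129980 - 167185/162) = 1/(668889575/162) = 162/668889575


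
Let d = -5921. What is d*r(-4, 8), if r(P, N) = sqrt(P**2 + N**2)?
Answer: -23684*sqrt(5) ≈ -52959.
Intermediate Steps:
r(P, N) = sqrt(N**2 + P**2)
d*r(-4, 8) = -5921*sqrt(8**2 + (-4)**2) = -5921*sqrt(64 + 16) = -23684*sqrt(5)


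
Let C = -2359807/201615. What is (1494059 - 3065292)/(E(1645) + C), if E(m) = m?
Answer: -316784141295/329296868 ≈ -962.00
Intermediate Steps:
C = -2359807/201615 ≈ -11.705
(1494059 - 3065292)/(E(1645) + C) = (1494059 - 3065292)/(1645 - 2359807/201615) = -1571233/329296868/201615 = -1571233*201615/329296868 = -316784141295/329296868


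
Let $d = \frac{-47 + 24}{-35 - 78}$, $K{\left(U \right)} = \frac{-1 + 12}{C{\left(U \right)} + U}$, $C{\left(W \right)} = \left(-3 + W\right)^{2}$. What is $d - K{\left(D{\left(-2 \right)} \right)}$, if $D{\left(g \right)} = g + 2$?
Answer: $- \frac{1036}{1017} \approx -1.0187$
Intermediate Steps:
$D{\left(g \right)} = 2 + g$
$K{\left(U \right)} = \frac{11}{U + \left(-3 + U\right)^{2}}$ ($K{\left(U \right)} = \frac{-1 + 12}{\left(-3 + U\right)^{2} + U} = \frac{11}{U + \left(-3 + U\right)^{2}}$)
$d = \frac{23}{113}$ ($d = - \frac{23}{-113} = \left(-23\right) \left(- \frac{1}{113}\right) = \frac{23}{113} \approx 0.20354$)
$d - K{\left(D{\left(-2 \right)} \right)} = \frac{23}{113} - \frac{11}{\left(2 - 2\right) + \left(-3 + \left(2 - 2\right)\right)^{2}} = \frac{23}{113} - \frac{11}{0 + \left(-3 + 0\right)^{2}} = \frac{23}{113} - \frac{11}{0 + \left(-3\right)^{2}} = \frac{23}{113} - \frac{11}{0 + 9} = \frac{23}{113} - \frac{11}{9} = - \frac{1036}{1017}$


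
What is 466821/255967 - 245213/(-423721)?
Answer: 260568296912/108458593207 ≈ 2.4025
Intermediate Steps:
466821/255967 - 245213/(-423721) = 466821*(1/255967) - 245213*(-1/423721) = 466821/255967 + 245213/423721 = 260568296912/108458593207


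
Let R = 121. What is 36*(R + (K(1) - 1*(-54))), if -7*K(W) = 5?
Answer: 43920/7 ≈ 6274.3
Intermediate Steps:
K(W) = -5/7 (K(W) = -⅐*5 = -5/7)
36*(R + (K(1) - 1*(-54))) = 36*(121 + (-5/7 - 1*(-54))) = 36*(121 + (-5/7 + 54)) = 36*(121 + 373/7) = 36*(1220/7) = 43920/7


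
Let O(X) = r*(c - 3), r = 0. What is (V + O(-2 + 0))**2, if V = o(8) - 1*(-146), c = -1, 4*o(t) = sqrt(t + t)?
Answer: 21609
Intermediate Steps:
o(t) = sqrt(2)*sqrt(t)/4 (o(t) = sqrt(t + t)/4 = sqrt(2*t)/4 = (sqrt(2)*sqrt(t))/4 = sqrt(2)*sqrt(t)/4)
O(X) = 0 (O(X) = 0*(-1 - 3) = 0*(-4) = 0)
V = 147 (V = sqrt(2)*sqrt(8)/4 - 1*(-146) = sqrt(2)*(2*sqrt(2))/4 + 146 = 1 + 146 = 147)
(V + O(-2 + 0))**2 = (147 + 0)**2 = 147**2 = 21609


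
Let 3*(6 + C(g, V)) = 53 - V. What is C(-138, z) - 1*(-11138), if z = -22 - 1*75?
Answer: 11182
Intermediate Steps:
z = -97 (z = -22 - 75 = -97)
C(g, V) = 35/3 - V/3 (C(g, V) = -6 + (53 - V)/3 = -6 + (53/3 - V/3) = 35/3 - V/3)
C(-138, z) - 1*(-11138) = (35/3 - ⅓*(-97)) - 1*(-11138) = (35/3 + 97/3) + 11138 = 44 + 11138 = 11182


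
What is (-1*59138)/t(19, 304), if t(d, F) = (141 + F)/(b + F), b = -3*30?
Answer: -12655532/445 ≈ -28439.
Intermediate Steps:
b = -90
t(d, F) = (141 + F)/(-90 + F)
(-1*59138)/t(19, 304) = (-1*59138)/(((141 + 304)/(-90 + 304))) = -59138/(445/214) = -59138/((1/214)*445) = -59138/445/214 = -59138*214/445 = -12655532/445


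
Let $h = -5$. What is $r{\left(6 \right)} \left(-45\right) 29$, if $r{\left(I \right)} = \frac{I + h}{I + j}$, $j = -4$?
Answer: $- \frac{1305}{2} \approx -652.5$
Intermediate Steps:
$r{\left(I \right)} = \frac{-5 + I}{-4 + I}$ ($r{\left(I \right)} = \frac{I - 5}{I - 4} = \frac{-5 + I}{-4 + I}$)
$r{\left(6 \right)} \left(-45\right) 29 = \frac{-5 + 6}{-4 + 6} \left(-45\right) 29 = \frac{1}{2} \cdot 1 \left(-45\right) 29 = \frac{1}{2} \left(-45\right) 29 = \left(- \frac{45}{2}\right) 29 = - \frac{1305}{2}$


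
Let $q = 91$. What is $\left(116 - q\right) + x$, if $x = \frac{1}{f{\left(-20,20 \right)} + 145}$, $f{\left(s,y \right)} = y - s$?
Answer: $\frac{4626}{185} \approx 25.005$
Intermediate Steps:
$x = \frac{1}{185}$ ($x = \frac{1}{\left(20 - -20\right) + 145} = \frac{1}{\left(20 + 20\right) + 145} = \frac{1}{40 + 145} = \frac{1}{185} \approx 0.0054054$)
$\left(116 - q\right) + x = \left(116 - 91\right) + \frac{1}{185} = 25 + \frac{1}{185} = \frac{4626}{185}$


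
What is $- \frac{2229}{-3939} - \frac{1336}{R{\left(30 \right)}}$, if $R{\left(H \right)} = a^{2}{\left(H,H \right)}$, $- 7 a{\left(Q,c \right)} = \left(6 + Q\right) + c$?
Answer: $- \frac{20679431}{1429857} \approx -14.463$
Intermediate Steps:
$a{\left(Q,c \right)} = - \frac{6}{7} - \frac{Q}{7} - \frac{c}{7}$ ($a{\left(Q,c \right)} = - \frac{\left(6 + Q\right) + c}{7} = - \frac{6 + Q + c}{7} = - \frac{6}{7} - \frac{Q}{7} - \frac{c}{7}$)
$R{\left(H \right)} = \left(- \frac{6}{7} - \frac{2 H}{7}\right)^{2}$ ($R{\left(H \right)} = \left(- \frac{6}{7} - \frac{H}{7} - \frac{H}{7}\right)^{2} = \left(- \frac{6}{7} - \frac{2 H}{7}\right)^{2}$)
$- \frac{2229}{-3939} - \frac{1336}{R{\left(30 \right)}} = - \frac{2229}{-3939} - \frac{1336}{\frac{4}{49} \left(3 + 30\right)^{2}} = \left(-2229\right) \left(- \frac{1}{3939}\right) - \frac{1336}{\frac{4}{49} \cdot 33^{2}} = \frac{743}{1313} - \frac{1336}{\frac{4}{49} \cdot 1089} = \frac{743}{1313} - \frac{1336}{\frac{4356}{49}} = \frac{743}{1313} - \frac{16366}{1089} = - \frac{20679431}{1429857}$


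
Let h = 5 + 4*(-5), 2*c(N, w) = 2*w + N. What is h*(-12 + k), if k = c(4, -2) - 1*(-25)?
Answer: -195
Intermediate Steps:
c(N, w) = w + N/2 (c(N, w) = (2*w + N)/2 = (N + 2*w)/2 = w + N/2)
h = -15 (h = 5 - 20 = -15)
k = 25 (k = (-2 + (½)*4) - 1*(-25) = (-2 + 2) + 25 = 0 + 25 = 25)
h*(-12 + k) = -15*(-12 + 25) = -15*13 = -195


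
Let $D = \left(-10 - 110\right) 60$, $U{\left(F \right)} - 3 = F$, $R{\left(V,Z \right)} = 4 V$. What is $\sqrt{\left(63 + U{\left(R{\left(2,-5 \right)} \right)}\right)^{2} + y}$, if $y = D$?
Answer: $2 i \sqrt{431} \approx 41.521 i$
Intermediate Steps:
$U{\left(F \right)} = 3 + F$
$D = -7200$ ($D = \left(-120\right) 60 = -7200$)
$y = -7200$
$\sqrt{\left(63 + U{\left(R{\left(2,-5 \right)} \right)}\right)^{2} + y} = \sqrt{\left(63 + \left(3 + 4 \cdot 2\right)\right)^{2} - 7200} = \sqrt{\left(63 + \left(3 + 8\right)\right)^{2} - 7200} = \sqrt{\left(63 + 11\right)^{2} - 7200} = \sqrt{74^{2} - 7200} = \sqrt{5476 - 7200} = \sqrt{-1724} = 2 i \sqrt{431}$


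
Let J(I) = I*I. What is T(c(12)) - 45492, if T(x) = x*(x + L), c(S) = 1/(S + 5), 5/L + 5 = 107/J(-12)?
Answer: -8059237871/177157 ≈ -45492.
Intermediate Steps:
J(I) = I²
L = -720/613 (L = 5/(-5 + 107/((-12)²)) = 5/(-5 + 107/144) = 5/(-613/144) = 5*(-144/613) = -720/613 ≈ -1.1746)
c(S) = 1/(5 + S)
T(x) = x*(-720/613 + x) (T(x) = x*(x - 720/613) = x*(-720/613 + x))
T(c(12)) - 45492 = (-720 + 613/(5 + 12))/(613*(5 + 12)) - 45492 = (1/613)*(-720 + 613/17)/17 - 45492 = (1/613)*(1/17)*(-720 + 613*(1/17)) - 45492 = (1/613)*(1/17)*(-720 + 613/17) - 45492 = (1/613)*(1/17)*(-11627/17) - 45492 = -11627/177157 - 45492 = -8059237871/177157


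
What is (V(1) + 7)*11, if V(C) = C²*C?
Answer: 88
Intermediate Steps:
V(C) = C³
(V(1) + 7)*11 = (1³ + 7)*11 = (1 + 7)*11 = 8*11 = 88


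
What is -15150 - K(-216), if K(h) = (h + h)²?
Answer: -201774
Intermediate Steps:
K(h) = 4*h² (K(h) = (2*h)² = 4*h²)
-15150 - K(-216) = -15150 - 4*(-216)² = -15150 - 4*46656 = -15150 - 1*186624 = -15150 - 186624 = -201774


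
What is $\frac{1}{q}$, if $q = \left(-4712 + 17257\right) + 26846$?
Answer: $\frac{1}{39391} \approx 2.5387 \cdot 10^{-5}$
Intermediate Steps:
$q = 39391$ ($q = 12545 + 26846 = 39391$)
$\frac{1}{q} = \frac{1}{39391}$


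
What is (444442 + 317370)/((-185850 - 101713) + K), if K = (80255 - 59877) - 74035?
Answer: -190453/85305 ≈ -2.2326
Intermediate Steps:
K = -53657 (K = 20378 - 74035 = -53657)
(444442 + 317370)/((-185850 - 101713) + K) = (444442 + 317370)/((-185850 - 101713) - 53657) = 761812/(-287563 - 53657) = 761812/(-341220) = 761812*(-1/341220) = -190453/85305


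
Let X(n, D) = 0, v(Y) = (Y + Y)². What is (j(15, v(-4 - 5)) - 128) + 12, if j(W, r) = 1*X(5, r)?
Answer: -116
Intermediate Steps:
v(Y) = 4*Y² (v(Y) = (2*Y)² = 4*Y²)
j(W, r) = 0 (j(W, r) = 1*0 = 0)
(j(15, v(-4 - 5)) - 128) + 12 = (0 - 128) + 12 = -128 + 12 = -116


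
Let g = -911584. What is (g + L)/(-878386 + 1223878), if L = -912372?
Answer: -455989/86373 ≈ -5.2793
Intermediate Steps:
(g + L)/(-878386 + 1223878) = (-911584 - 912372)/(-878386 + 1223878) = -1823956/345492 = -1823956*1/345492 = -455989/86373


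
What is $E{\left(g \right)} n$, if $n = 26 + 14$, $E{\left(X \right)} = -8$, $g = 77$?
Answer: $-320$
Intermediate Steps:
$n = 40$
$E{\left(g \right)} n = \left(-8\right) 40 = -320$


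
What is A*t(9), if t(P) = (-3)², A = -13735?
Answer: -123615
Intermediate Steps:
t(P) = 9
A*t(9) = -13735*9 = -123615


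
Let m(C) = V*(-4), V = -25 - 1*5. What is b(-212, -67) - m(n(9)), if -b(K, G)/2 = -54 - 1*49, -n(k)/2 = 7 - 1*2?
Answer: 86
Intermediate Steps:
V = -30 (V = -25 - 5 = -30)
n(k) = -10 (n(k) = -2*(7 - 1*2) = -2*(7 - 2) = -2*5 = -10)
b(K, G) = 206 (b(K, G) = -2*(-54 - 1*49) = -2*(-54 - 49) = -2*(-103) = 206)
m(C) = 120 (m(C) = -30*(-4) = 120)
b(-212, -67) - m(n(9)) = 206 - 1*120 = 206 - 120 = 86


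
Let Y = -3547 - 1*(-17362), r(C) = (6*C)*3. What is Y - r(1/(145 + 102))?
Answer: 3412287/247 ≈ 13815.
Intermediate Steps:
r(C) = 18*C
Y = 13815 (Y = -3547 + 17362 = 13815)
Y - r(1/(145 + 102)) = 13815 - 18/(145 + 102) = 13815 - 18/247 = 3412287/247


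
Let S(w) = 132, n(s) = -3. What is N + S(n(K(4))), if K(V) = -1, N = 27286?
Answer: 27418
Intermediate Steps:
N + S(n(K(4))) = 27286 + 132 = 27418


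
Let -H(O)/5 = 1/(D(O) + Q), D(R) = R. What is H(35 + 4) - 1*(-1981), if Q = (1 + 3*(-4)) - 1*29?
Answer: 1986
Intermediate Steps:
Q = -40 (Q = (1 - 12) - 29 = -11 - 29 = -40)
H(O) = -5/(-40 + O) (H(O) = -5/(O - 40) = -5/(-40 + O))
H(35 + 4) - 1*(-1981) = -5/(-40 + (35 + 4)) - 1*(-1981) = -5/(-40 + 39) + 1981 = -5/(-1) + 1981 = -5*(-1) + 1981 = 5 + 1981 = 1986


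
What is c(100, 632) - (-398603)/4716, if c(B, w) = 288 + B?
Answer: 2228411/4716 ≈ 472.52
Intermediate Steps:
c(100, 632) - (-398603)/4716 = (288 + 100) - (-398603)/4716 = 388 - (-398603)/4716 = 388 - 1*(-398603/4716) = 388 + 398603/4716 = 2228411/4716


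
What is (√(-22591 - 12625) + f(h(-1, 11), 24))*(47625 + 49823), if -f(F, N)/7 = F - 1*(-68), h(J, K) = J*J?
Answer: -47067384 + 389792*I*√2201 ≈ -4.7067e+7 + 1.8287e+7*I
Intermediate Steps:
h(J, K) = J²
f(F, N) = -476 - 7*F (f(F, N) = -7*(F - 1*(-68)) = -7*(F + 68) = -7*(68 + F) = -476 - 7*F)
(√(-22591 - 12625) + f(h(-1, 11), 24))*(47625 + 49823) = (√(-22591 - 12625) + (-476 - 7*(-1)²))*(47625 + 49823) = (√(-35216) + (-476 - 7*1))*97448 = (4*I*√2201 + (-476 - 7))*97448 = (4*I*√2201 - 483)*97448 = (-483 + 4*I*√2201)*97448 = -47067384 + 389792*I*√2201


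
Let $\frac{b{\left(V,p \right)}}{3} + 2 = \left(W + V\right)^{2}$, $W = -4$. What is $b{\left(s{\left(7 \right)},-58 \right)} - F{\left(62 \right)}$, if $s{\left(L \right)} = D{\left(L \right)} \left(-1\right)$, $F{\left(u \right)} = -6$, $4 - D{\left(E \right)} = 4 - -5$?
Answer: $3$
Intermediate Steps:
$D{\left(E \right)} = -5$ ($D{\left(E \right)} = 4 - \left(4 - -5\right) = 4 - \left(4 + 5\right) = 4 - 9 = -5$)
$s{\left(L \right)} = 5$ ($s{\left(L \right)} = \left(-5\right) \left(-1\right) = 5$)
$b{\left(V,p \right)} = -6 + 3 \left(-4 + V\right)^{2}$
$b{\left(s{\left(7 \right)},-58 \right)} - F{\left(62 \right)} = \left(-6 + 3 \left(-4 + 5\right)^{2}\right) - -6 = \left(-6 + 3 \cdot 1^{2}\right) + 6 = \left(-6 + 3 \cdot 1\right) + 6 = \left(-6 + 3\right) + 6 = -3 + 6 = 3$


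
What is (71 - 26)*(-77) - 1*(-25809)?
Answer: 22344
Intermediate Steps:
(71 - 26)*(-77) - 1*(-25809) = 45*(-77) + 25809 = -3465 + 25809 = 22344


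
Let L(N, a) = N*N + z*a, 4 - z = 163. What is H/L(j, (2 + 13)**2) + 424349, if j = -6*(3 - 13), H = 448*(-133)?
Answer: 13653488659/32175 ≈ 4.2435e+5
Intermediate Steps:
z = -159 (z = 4 - 1*163 = 4 - 163 = -159)
H = -59584
j = 60 (j = -6*(-10) = 60)
L(N, a) = N**2 - 159*a (L(N, a) = N*N - 159*a = N**2 - 159*a)
H/L(j, (2 + 13)**2) + 424349 = -59584/(60**2 - 159*(2 + 13)**2) + 424349 = -59584/(3600 - 159*15**2) + 424349 = -59584/(3600 - 159*225) + 424349 = -59584/(3600 - 35775) + 424349 = -59584/(-32175) + 424349 = -59584*(-1/32175) + 424349 = 59584/32175 + 424349 = 13653488659/32175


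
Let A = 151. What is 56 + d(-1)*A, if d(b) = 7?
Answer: 1113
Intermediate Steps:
56 + d(-1)*A = 56 + 7*151 = 56 + 1057 = 1113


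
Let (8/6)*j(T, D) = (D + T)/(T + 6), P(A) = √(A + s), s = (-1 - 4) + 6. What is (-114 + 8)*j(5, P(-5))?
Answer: -795/22 - 159*I/11 ≈ -36.136 - 14.455*I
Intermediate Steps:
s = 1 (s = -5 + 6 = 1)
P(A) = √(1 + A) (P(A) = √(A + 1) = √(1 + A))
j(T, D) = 3*(D + T)/(4*(6 + T)) (j(T, D) = 3*((D + T)/(T + 6))/4 = 3*((D + T)/(6 + T))/4 = 3*(D + T)/(4*(6 + T)))
(-114 + 8)*j(5, P(-5)) = (-114 + 8)*(3*(√(1 - 5) + 5)/(4*(6 + 5))) = -159*(√(-4) + 5)/(2*11) = -159*(2*I + 5)/(2*11) = -159*(5 + 2*I)/(2*11) = -106*(15/44 + 3*I/22) = -795/22 - 159*I/11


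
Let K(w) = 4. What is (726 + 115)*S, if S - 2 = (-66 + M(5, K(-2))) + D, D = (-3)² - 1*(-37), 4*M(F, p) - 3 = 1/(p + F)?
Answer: -130355/9 ≈ -14484.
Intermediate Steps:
M(F, p) = ¾ + 1/(4*(F + p)) (M(F, p) = ¾ + 1/(4*(p + F)) = ¾ + 1/(4*(F + p)))
D = 46 (D = 9 + 37 = 46)
S = -155/9 (S = 2 + ((-66 + (1 + 3*5 + 3*4)/(4*(5 + 4))) + 46) = 2 + ((-66 + (¼)*(1 + 15 + 12)/9) + 46) = 2 + ((-66 + (¼)*(⅑)*28) + 46) = 2 + ((-66 + 7/9) + 46) = 2 + (-587/9 + 46) = 2 - 173/9 = -155/9 ≈ -17.222)
(726 + 115)*S = (726 + 115)*(-155/9) = 841*(-155/9) = -130355/9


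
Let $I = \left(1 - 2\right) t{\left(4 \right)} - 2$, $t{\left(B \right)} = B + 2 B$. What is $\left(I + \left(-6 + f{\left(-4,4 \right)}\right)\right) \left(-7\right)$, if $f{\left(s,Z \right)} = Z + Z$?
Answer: $84$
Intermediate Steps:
$t{\left(B \right)} = 3 B$
$f{\left(s,Z \right)} = 2 Z$
$I = -14$ ($I = \left(1 - 2\right) 3 \cdot 4 - 2 = \left(-1\right) 12 - 2 = -12 - 2 = -14$)
$\left(I + \left(-6 + f{\left(-4,4 \right)}\right)\right) \left(-7\right) = \left(-14 + \left(-6 + 2 \cdot 4\right)\right) \left(-7\right) = \left(-14 + \left(-6 + 8\right)\right) \left(-7\right) = \left(-14 + 2\right) \left(-7\right) = \left(-12\right) \left(-7\right) = 84$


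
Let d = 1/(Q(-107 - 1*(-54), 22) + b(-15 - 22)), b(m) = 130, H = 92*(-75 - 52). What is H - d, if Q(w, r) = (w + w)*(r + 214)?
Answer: -290768023/24886 ≈ -11684.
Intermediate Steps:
H = -11684 (H = 92*(-127) = -11684)
Q(w, r) = 2*w*(214 + r) (Q(w, r) = (2*w)*(214 + r) = 2*w*(214 + r))
d = -1/24886 (d = 1/(2*(-107 - 1*(-54))*(214 + 22) + 130) = 1/(2*(-107 + 54)*236 + 130) = 1/(2*(-53)*236 + 130) = 1/(-25016 + 130) = 1/(-24886) = -1/24886 ≈ -4.0183e-5)
H - d = -11684 - 1*(-1/24886) = -11684 + 1/24886 = -290768023/24886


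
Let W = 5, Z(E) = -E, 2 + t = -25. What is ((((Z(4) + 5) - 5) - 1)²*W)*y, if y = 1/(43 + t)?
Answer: 125/16 ≈ 7.8125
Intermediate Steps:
t = -27 (t = -2 - 25 = -27)
y = 1/16 (y = 1/(43 - 27) = 1/16 ≈ 0.062500)
((((Z(4) + 5) - 5) - 1)²*W)*y = ((((-1*4 + 5) - 5) - 1)²*5)*(1/16) = ((((-4 + 5) - 5) - 1)²*5)*(1/16) = (((1 - 5) - 1)²*5)*(1/16) = ((-4 - 1)²*5)*(1/16) = ((-5)²*5)*(1/16) = (25*5)*(1/16) = 125*(1/16) = 125/16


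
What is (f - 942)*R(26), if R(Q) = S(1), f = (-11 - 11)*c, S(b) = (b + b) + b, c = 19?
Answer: -4080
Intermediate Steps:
S(b) = 3*b (S(b) = 2*b + b = 3*b)
f = -418 (f = (-11 - 11)*19 = -22*19 = -418)
R(Q) = 3 (R(Q) = 3*1 = 3)
(f - 942)*R(26) = (-418 - 942)*3 = -1360*3 = -4080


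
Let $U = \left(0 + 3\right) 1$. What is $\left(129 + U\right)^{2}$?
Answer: $17424$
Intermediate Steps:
$U = 3$ ($U = 3 \cdot 1 = 3$)
$\left(129 + U\right)^{2} = \left(129 + 3\right)^{2} = 132^{2} = 17424$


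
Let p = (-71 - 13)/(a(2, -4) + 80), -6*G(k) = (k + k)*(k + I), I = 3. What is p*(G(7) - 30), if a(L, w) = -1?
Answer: 4480/79 ≈ 56.709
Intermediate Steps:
G(k) = -k*(3 + k)/3 (G(k) = -(k + k)*(k + 3)/6 = -2*k*(3 + k)/6 = -k*(3 + k)/3)
p = -84/79 (p = (-71 - 13)/(-1 + 80) = -84/79 ≈ -1.0633)
p*(G(7) - 30) = -84*(-⅓*7*(3 + 7) - 30)/79 = -84*(-⅓*7*10 - 30)/79 = -84*(-70/3 - 30)/79 = -84/79*(-160/3) = 4480/79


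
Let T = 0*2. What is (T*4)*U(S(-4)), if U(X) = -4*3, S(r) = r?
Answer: 0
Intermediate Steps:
T = 0
U(X) = -12
(T*4)*U(S(-4)) = (0*4)*(-12) = 0*(-12) = 0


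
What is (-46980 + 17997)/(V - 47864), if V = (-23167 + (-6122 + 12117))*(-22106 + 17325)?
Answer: -28983/82051468 ≈ -0.00035323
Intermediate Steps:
V = 82099332 (V = (-23167 + 5995)*(-4781) = -17172*(-4781) = 82099332)
(-46980 + 17997)/(V - 47864) = (-46980 + 17997)/(82099332 - 47864) = -28983/82051468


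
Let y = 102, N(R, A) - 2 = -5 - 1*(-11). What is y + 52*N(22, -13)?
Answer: 518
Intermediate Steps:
N(R, A) = 8 (N(R, A) = 2 + (-5 - 1*(-11)) = 2 + (-5 + 11) = 2 + 6 = 8)
y + 52*N(22, -13) = 102 + 52*8 = 102 + 416 = 518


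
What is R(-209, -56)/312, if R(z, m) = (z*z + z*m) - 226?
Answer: 4243/24 ≈ 176.79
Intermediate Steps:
R(z, m) = -226 + z² + m*z (R(z, m) = (z² + m*z) - 226 = -226 + z² + m*z)
R(-209, -56)/312 = (-226 + (-209)² - 56*(-209))/312 = (-226 + 43681 + 11704)*(1/312) = 55159*(1/312) = 4243/24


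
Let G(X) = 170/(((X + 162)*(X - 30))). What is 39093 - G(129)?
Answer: 1126230067/28809 ≈ 39093.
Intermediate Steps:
G(X) = 170/((-30 + X)*(162 + X)) (G(X) = 170/(((162 + X)*(-30 + X))) = 170/(((-30 + X)*(162 + X))) = 170*(1/((-30 + X)*(162 + X))) = 170/((-30 + X)*(162 + X)))
39093 - G(129) = 39093 - 170/(-4860 + 129**2 + 132*129) = 39093 - 170/(-4860 + 16641 + 17028) = 39093 - 170/28809 = 1126230067/28809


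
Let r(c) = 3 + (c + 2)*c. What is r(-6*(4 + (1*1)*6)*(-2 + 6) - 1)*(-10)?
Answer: -576020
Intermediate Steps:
r(c) = 3 + c*(2 + c) (r(c) = 3 + (2 + c)*c = 3 + c*(2 + c))
r(-6*(4 + (1*1)*6)*(-2 + 6) - 1)*(-10) = (3 + (-6*(4 + (1*1)*6)*(-2 + 6) - 1)**2 + 2*(-6*(4 + (1*1)*6)*(-2 + 6) - 1))*(-10) = (3 + (-6*(4 + 1*6)*4 - 1)**2 + 2*(-6*(4 + 1*6)*4 - 1))*(-10) = (3 + (-6*(4 + 6)*4 - 1)**2 + 2*(-6*(4 + 6)*4 - 1))*(-10) = (3 + (-6*10*4 - 1)**2 + 2*(-6*10*4 - 1))*(-10) = (3 + (-6*40 - 1)**2 + 2*(-6*40 - 1))*(-10) = (3 + (-1*240 - 1)**2 + 2*(-1*240 - 1))*(-10) = (3 + (-240 - 1)**2 + 2*(-240 - 1))*(-10) = (3 + (-241)**2 + 2*(-241))*(-10) = (3 + 58081 - 482)*(-10) = 57602*(-10) = -576020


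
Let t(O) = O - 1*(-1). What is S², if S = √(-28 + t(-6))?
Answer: -33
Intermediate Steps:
t(O) = 1 + O (t(O) = O + 1 = 1 + O)
S = I*√33 (S = √(-28 + (1 - 6)) = √(-28 - 5) = √(-33) = I*√33 ≈ 5.7446*I)
S² = (I*√33)² = -33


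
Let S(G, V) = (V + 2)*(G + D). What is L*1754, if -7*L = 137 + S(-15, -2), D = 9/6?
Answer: -240298/7 ≈ -34328.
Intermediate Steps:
D = 3/2 (D = 9*(⅙) = 3/2 ≈ 1.5000)
S(G, V) = (2 + V)*(3/2 + G) (S(G, V) = (V + 2)*(G + 3/2) = (2 + V)*(3/2 + G))
L = -137/7 (L = -(137 + (3 + 2*(-15) + (3/2)*(-2) - 15*(-2)))/7 = -(137 + (3 - 30 - 3 + 30))/7 = -(137 + 0)/7 = -⅐*137 = -137/7 ≈ -19.571)
L*1754 = -137/7*1754 = -240298/7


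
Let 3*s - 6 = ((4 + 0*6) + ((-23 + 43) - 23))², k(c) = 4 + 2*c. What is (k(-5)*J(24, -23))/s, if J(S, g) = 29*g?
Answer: 12006/7 ≈ 1715.1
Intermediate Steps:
s = 7/3 (s = 2 + ((4 + 0*6) + ((-23 + 43) - 23))²/3 = 2 + ((4 + 0) + (20 - 23))²/3 = 2 + (4 - 3)²/3 = 2 + (⅓)*1² = 2 + (⅓)*1 = 2 + ⅓ = 7/3 ≈ 2.3333)
(k(-5)*J(24, -23))/s = ((4 + 2*(-5))*(29*(-23)))/(7/3) = ((4 - 10)*(-667))*(3/7) = -6*(-667)*(3/7) = 4002*(3/7) = 12006/7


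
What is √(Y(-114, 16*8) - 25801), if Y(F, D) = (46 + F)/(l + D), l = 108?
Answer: 2*I*√22453571/59 ≈ 160.63*I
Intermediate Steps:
Y(F, D) = (46 + F)/(108 + D)
√(Y(-114, 16*8) - 25801) = √((46 - 114)/(108 + 16*8) - 25801) = √(-68/(108 + 128) - 25801) = √(-68/236 - 25801) = √((1/236)*(-68) - 25801) = √(-17/59 - 25801) = √(-1522276/59) = 2*I*√22453571/59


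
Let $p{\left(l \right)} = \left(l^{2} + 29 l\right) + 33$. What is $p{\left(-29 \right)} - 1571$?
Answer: $-1538$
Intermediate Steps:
$p{\left(l \right)} = 33 + l^{2} + 29 l$
$p{\left(-29 \right)} - 1571 = \left(33 + \left(-29\right)^{2} + 29 \left(-29\right)\right) - 1571 = \left(33 + 841 - 841\right) - 1571 = 33 - 1571 = -1538$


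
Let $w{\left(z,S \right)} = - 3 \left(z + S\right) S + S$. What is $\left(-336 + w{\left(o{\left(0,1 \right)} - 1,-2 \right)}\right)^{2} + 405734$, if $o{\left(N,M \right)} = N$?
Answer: $532470$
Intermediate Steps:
$w{\left(z,S \right)} = S + S \left(- 3 S - 3 z\right)$ ($w{\left(z,S \right)} = - 3 \left(S + z\right) S + S = \left(- 3 S - 3 z\right) S + S = S \left(- 3 S - 3 z\right) + S = S + S \left(- 3 S - 3 z\right)$)
$\left(-336 + w{\left(o{\left(0,1 \right)} - 1,-2 \right)}\right)^{2} + 405734 = \left(-336 - 2 \left(1 - -6 - 3 \left(0 - 1\right)\right)\right)^{2} + 405734 = \left(-336 - 2 \left(1 + 6 - 3 \left(0 - 1\right)\right)\right)^{2} + 405734 = \left(-336 - 2 \left(1 + 6 - -3\right)\right)^{2} + 405734 = \left(-336 - 2 \left(1 + 6 + 3\right)\right)^{2} + 405734 = \left(-336 - 20\right)^{2} + 405734 = \left(-356\right)^{2} + 405734 = 126736 + 405734 = 532470$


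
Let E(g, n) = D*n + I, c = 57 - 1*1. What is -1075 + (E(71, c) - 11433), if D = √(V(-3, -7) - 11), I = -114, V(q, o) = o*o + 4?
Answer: -12622 + 56*√42 ≈ -12259.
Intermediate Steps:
V(q, o) = 4 + o² (V(q, o) = o² + 4 = 4 + o²)
D = √42 (D = √((4 + (-7)²) - 11) = √((4 + 49) - 11) = √(53 - 11) = √42 ≈ 6.4807)
c = 56 (c = 57 - 1 = 56)
E(g, n) = -114 + n*√42 (E(g, n) = √42*n - 114 = n*√42 - 114 = -114 + n*√42)
-1075 + (E(71, c) - 11433) = -1075 + ((-114 + 56*√42) - 11433) = -1075 + (-11547 + 56*√42) = -12622 + 56*√42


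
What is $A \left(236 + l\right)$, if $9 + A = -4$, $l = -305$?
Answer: $897$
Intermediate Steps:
$A = -13$ ($A = -9 - 4 = -13$)
$A \left(236 + l\right) = - 13 \left(236 - 305\right) = \left(-13\right) \left(-69\right) = 897$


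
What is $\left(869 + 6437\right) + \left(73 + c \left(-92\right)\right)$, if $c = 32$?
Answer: $4435$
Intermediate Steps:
$\left(869 + 6437\right) + \left(73 + c \left(-92\right)\right) = \left(869 + 6437\right) + \left(73 + 32 \left(-92\right)\right) = 7306 + \left(73 - 2944\right) = 7306 - 2871 = 4435$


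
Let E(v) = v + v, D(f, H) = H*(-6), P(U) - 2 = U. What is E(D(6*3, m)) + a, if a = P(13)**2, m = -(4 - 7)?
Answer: 189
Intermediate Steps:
m = 3 (m = -1*(-3) = 3)
P(U) = 2 + U
D(f, H) = -6*H
E(v) = 2*v
a = 225 (a = (2 + 13)**2 = 15**2 = 225)
E(D(6*3, m)) + a = 2*(-6*3) + 225 = 2*(-18) + 225 = -36 + 225 = 189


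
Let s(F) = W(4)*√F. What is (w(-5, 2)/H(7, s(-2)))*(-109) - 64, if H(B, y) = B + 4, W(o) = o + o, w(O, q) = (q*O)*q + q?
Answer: 1258/11 ≈ 114.36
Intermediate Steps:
w(O, q) = q + O*q² (w(O, q) = (O*q)*q + q = O*q² + q = q + O*q²)
W(o) = 2*o
s(F) = 8*√F (s(F) = (2*4)*√F = 8*√F)
H(B, y) = 4 + B
(w(-5, 2)/H(7, s(-2)))*(-109) - 64 = ((2*(1 - 5*2))/(4 + 7))*(-109) - 64 = ((2*(1 - 10))/11)*(-109) - 64 = ((2*(-9))*(1/11))*(-109) - 64 = -18*1/11*(-109) - 64 = -18/11*(-109) - 64 = 1962/11 - 64 = 1258/11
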